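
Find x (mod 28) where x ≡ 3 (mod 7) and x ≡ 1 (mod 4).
M = 7 × 4 = 28. M₁ = 4, y₁ ≡ 2 (mod 7). M₂ = 7, y₂ ≡ 3 (mod 4). x = 3×4×2 + 1×7×3 ≡ 17 (mod 28)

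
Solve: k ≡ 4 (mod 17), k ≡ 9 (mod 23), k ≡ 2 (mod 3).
M = 17 × 23 × 3 = 1173. M₁ = 69, y₁ ≡ 1 (mod 17). M₂ = 51, y₂ ≡ 14 (mod 23). M₃ = 391, y₃ ≡ 1 (mod 3). k = 4×69×1 + 9×51×14 + 2×391×1 ≡ 446 (mod 1173)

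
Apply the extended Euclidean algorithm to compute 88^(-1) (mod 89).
Extended GCD: 88(-1) + 89(1) = 1. So 88^(-1) ≡ 88 ≡ 88 (mod 89). Verify: 88 × 88 = 7744 ≡ 1 (mod 89)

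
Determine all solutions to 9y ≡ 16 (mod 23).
12

Since gcd(9, 23) = 1 divides 16, a solution exists.
Multiply both sides by the inverse of 9 mod 23:
  9^(-1) mod 23 = 18
  x ≡ 18 × 16 ≡ 288 ≡ 12 (mod 23)
Verification: 9 × 12 = 108 = 4 × 23 + 16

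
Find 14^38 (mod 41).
Using repeated squaring. 38 = 32 + 4 + 2 (binary 100110). Repeated squaring mod 41: 14^1 ≡ 14; 14^2 ≡ 14² = 196 ≡ 32; 14^4 ≡ 32² = 1024 ≡ 40; 14^8 ≡ 40² = 1600 ≡ 1; 14^16 ≡ 1² = 1 ≡ 1; 14^32 ≡ 1² = 1 ≡ 1. Multiply: 14^38 = 14^32 × 14^4 × 14^2 ≡ 1 × 40 × 32 (mod 41): 1 × 40 = 40 ≡ 40; 40 × 32 = 1280 ≡ 9. So 14^38 ≡ 9 (mod 41).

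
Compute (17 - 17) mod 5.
0

(17 - 17) = 0
0 mod 5 = 0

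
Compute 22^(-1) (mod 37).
22^(-1) ≡ 32 (mod 37). Verification: 22 × 32 = 704 ≡ 1 (mod 37)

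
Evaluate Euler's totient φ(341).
300

Prime factorization: 341 = 11 × 31
Using the formula φ(n) = n × Π(1 - 1/p) for each prime factor p:
φ(341) = 341 × (1 - 1/11) × (1 - 1/31)
φ(341) = 300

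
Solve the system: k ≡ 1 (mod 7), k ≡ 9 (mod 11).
M = 7 × 11 = 77. M₁ = 11, y₁ ≡ 2 (mod 7). M₂ = 7, y₂ ≡ 8 (mod 11). k = 1×11×2 + 9×7×8 ≡ 64 (mod 77)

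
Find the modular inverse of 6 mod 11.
6^(-1) ≡ 2 (mod 11). Verification: 6 × 2 = 12 ≡ 1 (mod 11)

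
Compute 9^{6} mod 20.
1

Using successive squaring:
Binary expansion of 6: 110
Powers of 9 mod 20 (each is the square of the previous):
  9^1 ≡ 9 (mod 20)
  9^2 ≡ 9² = 81 ≡ 1 (mod 20)
  9^4 ≡ 1² = 1 ≡ 1 (mod 20)
6 = 4 + 2, so 9^6 = 9^4 × 9^2 ≡ 1 × 1 (mod 20)
Multiplying step by step:
  1 × 1 = 1 ≡ 1 (mod 20)
Result: 9^6 ≡ 1 (mod 20)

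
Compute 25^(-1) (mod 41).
25^(-1) ≡ 23 (mod 41). Verification: 25 × 23 = 575 ≡ 1 (mod 41)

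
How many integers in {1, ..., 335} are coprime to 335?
264

Prime factorization: 335 = 5 × 67
Using the formula φ(n) = n × Π(1 - 1/p) for each prime factor p:
φ(335) = 335 × (1 - 1/5) × (1 - 1/67)
φ(335) = 264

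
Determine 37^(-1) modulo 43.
37^(-1) ≡ 7 (mod 43). Verification: 37 × 7 = 259 ≡ 1 (mod 43)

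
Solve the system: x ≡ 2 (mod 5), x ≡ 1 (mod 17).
M = 5 × 17 = 85. M₁ = 17, y₁ ≡ 3 (mod 5). M₂ = 5, y₂ ≡ 7 (mod 17). x = 2×17×3 + 1×5×7 ≡ 52 (mod 85)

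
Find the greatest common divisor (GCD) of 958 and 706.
2

Using the Euclidean algorithm:
958 = 1 × 706 + 252
706 = 2 × 252 + 202
252 = 1 × 202 + 50
202 = 4 × 50 + 2
50 = 25 × 2 + 0

GCD(958, 706) = 2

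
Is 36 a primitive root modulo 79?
p - 1 = 78 has prime divisors 2, 3, 13. Check 36^(78/q) mod 79 for each: 36^(78/2) = 36^39 ≡ 1, 36^(78/3) = 36^26 ≡ 23, 36^(78/13) = 36^6 ≡ 62 (mod 79). Since 36^39 ≡ 1 (mod 79), the order of 36 divides 39 (in fact the order is 39) ≠ 78, so it is not a primitive root.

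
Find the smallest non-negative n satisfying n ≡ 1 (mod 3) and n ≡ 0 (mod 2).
M = 3 × 2 = 6. M₁ = 2, y₁ ≡ 2 (mod 3). M₂ = 3, y₂ ≡ 1 (mod 2). n = 1×2×2 + 0×3×1 ≡ 4 (mod 6)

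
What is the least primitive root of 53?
2

A primitive root g modulo p has order p-1 = 52
Prime divisors of 52: [2, 13]
g is a primitive root iff g^(52/q) ≢ 1 (mod 53) for each prime divisor q
Testing small values:
  g = 2: 2^26 ≡ 52, 2^4 ≡ 16 (mod 53) → none is 1, primitive root!
The smallest primitive root is 2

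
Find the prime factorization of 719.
719

Divide by primes starting from smallest:
719 ÷ 719 = 1

719 = 719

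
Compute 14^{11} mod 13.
1

Using successive squaring:
Binary expansion of 11: 1011
Powers of 14 mod 13 (each is the square of the previous):
  14^1 ≡ 1 (mod 13)
  14^2 ≡ 1² = 1 ≡ 1 (mod 13)
  14^4 ≡ 1² = 1 ≡ 1 (mod 13)
  14^8 ≡ 1² = 1 ≡ 1 (mod 13)
11 = 8 + 2 + 1, so 14^11 = 14^8 × 14^2 × 14^1 ≡ 1 × 1 × 1 (mod 13)
Multiplying step by step:
  1 × 1 = 1 ≡ 1 (mod 13)
  1 × 1 = 1 ≡ 1 (mod 13)
Result: 14^11 ≡ 1 (mod 13)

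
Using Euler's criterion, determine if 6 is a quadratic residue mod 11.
By Euler's criterion: 6^{5} ≡ 10 (mod 11). Since this equals -1 (≡ 10), 6 is not a QR.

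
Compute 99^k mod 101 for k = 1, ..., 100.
g^1, g^2, ..., g^{100} mod 101: {99, 4, 93, 16, 69, 64, 74, 54, 94, 14, 73, 56, 90, 22, 57, 88, 26, 49, 3, 95, 12, 77, 48, 5, 91, 20, 61, 80, 42, 17, 67, 68, 66, 70, 62, 78, 46, 9, 83, 36, 29, 43, 15, 71, 60, 82, 38, 25, 51, 100, 2, 97, 8, 85, 32, 37, 27, 47, 7, 87, 28, 45, 11, 79, 44, 13, 75, 52, 98, 6, 89, 24, 53, 96, 10, 81, 40, 21, 59, 84, 34, 33, 35, 31, 39, 23, 55, 92, 18, 65, 72, 58, 86, 30, 41, 19, 63, 76, 50, 1}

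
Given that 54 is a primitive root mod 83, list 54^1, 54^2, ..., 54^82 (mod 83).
g^1, g^2, ..., g^{82} mod 83: {54, 11, 13, 38, 60, 3, 79, 33, 39, 31, 14, 9, 71, 16, 34, 10, 42, 27, 47, 48, 19, 30, 43, 81, 58, 61, 57, 7, 46, 77, 8, 17, 5, 21, 55, 65, 24, 51, 15, 63, 82, 29, 72, 70, 45, 23, 80, 4, 50, 44, 52, 69, 74, 12, 67, 49, 73, 41, 56, 36, 35, 64, 53, 40, 2, 25, 22, 26, 76, 37, 6, 75, 66, 78, 62, 28, 18, 59, 32, 68, 20, 1}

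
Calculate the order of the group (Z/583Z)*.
520

Prime factorization: 583 = 11 × 53
Using the formula φ(n) = n × Π(1 - 1/p) for each prime factor p:
φ(583) = 583 × (1 - 1/11) × (1 - 1/53)
φ(583) = 520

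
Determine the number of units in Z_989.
924

Prime factorization: 989 = 23 × 43
Using the formula φ(n) = n × Π(1 - 1/p) for each prime factor p:
φ(989) = 989 × (1 - 1/23) × (1 - 1/43)
φ(989) = 924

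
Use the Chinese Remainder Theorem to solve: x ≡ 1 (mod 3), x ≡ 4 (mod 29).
M = 3 × 29 = 87. M₁ = 29, y₁ ≡ 2 (mod 3). M₂ = 3, y₂ ≡ 10 (mod 29). x = 1×29×2 + 4×3×10 ≡ 4 (mod 87)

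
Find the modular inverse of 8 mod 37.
8^(-1) ≡ 14 (mod 37). Verification: 8 × 14 = 112 ≡ 1 (mod 37)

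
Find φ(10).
4

Prime factorization: 10 = 2 × 5
Using the formula φ(n) = n × Π(1 - 1/p) for each prime factor p:
φ(10) = 10 × (1 - 1/2) × (1 - 1/5)
φ(10) = 4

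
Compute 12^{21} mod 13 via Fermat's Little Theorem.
12

By Fermat's Little Theorem, a^(p-1) ≡ 1 (mod p) for prime p and gcd(a, p) = 1
Here p = 13, so 12^12 ≡ 1 (mod 13)
We can reduce the exponent: 21 mod 12 = 9
So 12^21 ≡ 12^9 (mod 13)
Computing: 12^9 mod 13 = 12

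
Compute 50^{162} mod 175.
50

Using successive squaring:
Binary expansion of 162: 10100010
Powers of 50 mod 175 (each is the square of the previous):
  50^1 ≡ 50 (mod 175)
  50^2 ≡ 50² = 2500 ≡ 50 (mod 175)
  50^4 ≡ 50² = 2500 ≡ 50 (mod 175)
  50^8 ≡ 50² = 2500 ≡ 50 (mod 175)
  50^16 ≡ 50² = 2500 ≡ 50 (mod 175)
  50^32 ≡ 50² = 2500 ≡ 50 (mod 175)
  50^64 ≡ 50² = 2500 ≡ 50 (mod 175)
  50^128 ≡ 50² = 2500 ≡ 50 (mod 175)
162 = 128 + 32 + 2, so 50^162 = 50^128 × 50^32 × 50^2 ≡ 50 × 50 × 50 (mod 175)
Multiplying step by step:
  50 × 50 = 2500 ≡ 50 (mod 175)
  50 × 50 = 2500 ≡ 50 (mod 175)
Result: 50^162 ≡ 50 (mod 175)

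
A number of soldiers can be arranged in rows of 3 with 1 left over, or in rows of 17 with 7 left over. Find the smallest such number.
M = 3 × 17 = 51. M₁ = 17, y₁ ≡ 2 (mod 3). M₂ = 3, y₂ ≡ 6 (mod 17). k = 1×17×2 + 7×3×6 ≡ 7 (mod 51). The smallest positive such number is 7.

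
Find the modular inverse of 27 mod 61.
27^(-1) ≡ 52 (mod 61). Verification: 27 × 52 = 1404 ≡ 1 (mod 61)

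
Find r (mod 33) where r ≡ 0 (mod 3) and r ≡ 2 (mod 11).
M = 3 × 11 = 33. M₁ = 11, y₁ ≡ 2 (mod 3). M₂ = 3, y₂ ≡ 4 (mod 11). r = 0×11×2 + 2×3×4 ≡ 24 (mod 33)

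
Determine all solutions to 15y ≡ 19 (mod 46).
35

Since gcd(15, 46) = 1 divides 19, a solution exists.
Multiply both sides by the inverse of 15 mod 46:
  15^(-1) mod 46 = 43
  x ≡ 43 × 19 ≡ 817 ≡ 35 (mod 46)
Verification: 15 × 35 = 525 = 11 × 46 + 19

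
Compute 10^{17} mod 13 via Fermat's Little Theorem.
4

By Fermat's Little Theorem, a^(p-1) ≡ 1 (mod p) for prime p and gcd(a, p) = 1
Here p = 13, so 10^12 ≡ 1 (mod 13)
We can reduce the exponent: 17 mod 12 = 5
So 10^17 ≡ 10^5 (mod 13)
Computing: 10^5 mod 13 = 4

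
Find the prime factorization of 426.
2 × 3 × 71

Divide by primes starting from smallest:
426 ÷ 2 = 213
213 ÷ 3 = 71
71 ÷ 71 = 1

426 = 2 × 3 × 71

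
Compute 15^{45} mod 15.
0

Using successive squaring:
Binary expansion of 45: 101101
Powers of 15 mod 15 (each is the square of the previous):
  15^1 ≡ 0 (mod 15)
  15^2 ≡ 0² = 0 ≡ 0 (mod 15)
  15^4 ≡ 0² = 0 ≡ 0 (mod 15)
  15^8 ≡ 0² = 0 ≡ 0 (mod 15)
  15^16 ≡ 0² = 0 ≡ 0 (mod 15)
  15^32 ≡ 0² = 0 ≡ 0 (mod 15)
45 = 32 + 8 + 4 + 1, so 15^45 = 15^32 × 15^8 × 15^4 × 15^1 ≡ 0 × 0 × 0 × 0 (mod 15)
Multiplying step by step:
  0 × 0 = 0 ≡ 0 (mod 15)
  0 × 0 = 0 ≡ 0 (mod 15)
  0 × 0 = 0 ≡ 0 (mod 15)
Result: 15^45 ≡ 0 (mod 15)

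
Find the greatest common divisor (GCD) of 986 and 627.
1

Using the Euclidean algorithm:
986 = 1 × 627 + 359
627 = 1 × 359 + 268
359 = 1 × 268 + 91
268 = 2 × 91 + 86
91 = 1 × 86 + 5
86 = 17 × 5 + 1
5 = 5 × 1 + 0

GCD(986, 627) = 1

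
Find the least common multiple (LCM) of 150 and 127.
19050

First find GCD(150, 127) using the Euclidean algorithm:
150 = 1 × 127 + 23
127 = 5 × 23 + 12
23 = 1 × 12 + 11
12 = 1 × 11 + 1
11 = 11 × 1 + 0
GCD(150, 127) = 1

LCM formula: LCM(a, b) = (a × b) / GCD(a, b)
LCM(150, 127) = (150 × 127) / 1
LCM(150, 127) = 19050 / 1
LCM(150, 127) = 19050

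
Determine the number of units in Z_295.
232

Prime factorization: 295 = 5 × 59
Using the formula φ(n) = n × Π(1 - 1/p) for each prime factor p:
φ(295) = 295 × (1 - 1/5) × (1 - 1/59)
φ(295) = 232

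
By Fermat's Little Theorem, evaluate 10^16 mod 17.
By Fermat's Little Theorem, 10^{16} ≡ 1 (mod 17) since 17 is prime and gcd(10, 17) = 1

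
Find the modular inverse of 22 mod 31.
22^(-1) ≡ 24 (mod 31). Verification: 22 × 24 = 528 ≡ 1 (mod 31)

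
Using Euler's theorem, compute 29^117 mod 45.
By Euler: 29^{24} ≡ 1 (mod 45) since gcd(29, 45) = 1. 117 = 4×24 + 21. So 29^{117} ≡ 29^{21} ≡ 44 (mod 45)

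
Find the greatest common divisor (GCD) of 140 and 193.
1

Using the Euclidean algorithm:
140 = 0 × 193 + 140
193 = 1 × 140 + 53
140 = 2 × 53 + 34
53 = 1 × 34 + 19
34 = 1 × 19 + 15
19 = 1 × 15 + 4
15 = 3 × 4 + 3
4 = 1 × 3 + 1
3 = 3 × 1 + 0

GCD(140, 193) = 1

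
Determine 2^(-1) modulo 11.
2^(-1) ≡ 6 (mod 11). Verification: 2 × 6 = 12 ≡ 1 (mod 11)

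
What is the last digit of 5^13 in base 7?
Using Fermat: 5^{6} ≡ 1 (mod 7). 13 ≡ 1 (mod 6). So 5^{13} ≡ 5^{1} ≡ 5 (mod 7)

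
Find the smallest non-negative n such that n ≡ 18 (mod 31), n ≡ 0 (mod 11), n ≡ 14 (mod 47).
14960

Using the Chinese Remainder Theorem:
M = product of moduli = 16027
For equation 1: M_1 = 517, 517 ≡ 21 (mod 31), inverse of 517 mod 31 is 3 (check: 21 × 3 = 63 ≡ 1 (mod 31))
For equation 2: M_2 = 1457, 1457 ≡ 5 (mod 11), inverse of 1457 mod 11 is 9 (check: 5 × 9 = 45 ≡ 1 (mod 11))
For equation 3: M_3 = 341, 341 ≡ 12 (mod 47), inverse of 341 mod 47 is 4 (check: 12 × 4 = 48 ≡ 1 (mod 47))
Combine: n ≡ Σ r_i×M_i×(M_i⁻¹ mod m_i) = 18×517×3 + 0×1457×9 + 14×341×4 = 27918 + 0 + 19096 = 47014
47014 mod 16027 = 14960
n ≡ 14960 (mod 16027)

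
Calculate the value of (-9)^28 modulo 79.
Using repeated squaring. (-9) ≡ 70 (mod 79). 28 = 16 + 8 + 4 (binary 11100). Repeated squaring mod 79: 70^1 ≡ 70; 70^2 ≡ 70² = 4900 ≡ 2; 70^4 ≡ 2² = 4 ≡ 4; 70^8 ≡ 4² = 16 ≡ 16; 70^16 ≡ 16² = 256 ≡ 19. Multiply: (-9)^28 ≡ 70^16 × 70^8 × 70^4 ≡ 19 × 16 × 4 (mod 79): 19 × 16 = 304 ≡ 67; 67 × 4 = 268 ≡ 31. So (-9)^28 ≡ 31 (mod 79).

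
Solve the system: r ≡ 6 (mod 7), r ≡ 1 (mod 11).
M = 7 × 11 = 77. M₁ = 11, y₁ ≡ 2 (mod 7). M₂ = 7, y₂ ≡ 8 (mod 11). r = 6×11×2 + 1×7×8 ≡ 34 (mod 77)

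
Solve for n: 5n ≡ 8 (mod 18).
16

Since gcd(5, 18) = 1 divides 8, a solution exists.
Multiply both sides by the inverse of 5 mod 18:
  5^(-1) mod 18 = 11
  x ≡ 11 × 8 ≡ 88 ≡ 16 (mod 18)
Verification: 5 × 16 = 80 = 4 × 18 + 8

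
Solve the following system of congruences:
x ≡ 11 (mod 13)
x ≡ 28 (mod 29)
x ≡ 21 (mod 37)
5016

Using the Chinese Remainder Theorem:
M = product of moduli = 13949
For equation 1: M_1 = 1073, 1073 ≡ 7 (mod 13), inverse of 1073 mod 13 is 2 (check: 7 × 2 = 14 ≡ 1 (mod 13))
For equation 2: M_2 = 481, 481 ≡ 17 (mod 29), inverse of 481 mod 29 is 12 (check: 17 × 12 = 204 ≡ 1 (mod 29))
For equation 3: M_3 = 377, 377 ≡ 7 (mod 37), inverse of 377 mod 37 is 16 (check: 7 × 16 = 112 ≡ 1 (mod 37))
Combine: x ≡ Σ r_i×M_i×(M_i⁻¹ mod m_i) = 11×1073×2 + 28×481×12 + 21×377×16 = 23606 + 161616 + 126672 = 311894
311894 mod 13949 = 5016
x ≡ 5016 (mod 13949)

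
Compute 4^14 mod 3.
Using Fermat: 4^{2} ≡ 1 (mod 3). 14 ≡ 0 (mod 2). So 4^{14} ≡ 4^{0} ≡ 1 (mod 3)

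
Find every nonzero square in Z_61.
QRs mod 61: {1, 3, 4, 5, 9, 12, 13, 14, 15, 16, 19, 20, 22, 25, 27, 34, 36, 39, 41, 42, 45, 46, 47, 48, 49, 52, 56, 57, 58, 60}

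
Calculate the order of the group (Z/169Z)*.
156

Prime factorization: 169 = 13^2
Using the formula φ(n) = n × Π(1 - 1/p) for each prime factor p:
φ(169) = 169 × (1 - 1/13)
φ(169) = 156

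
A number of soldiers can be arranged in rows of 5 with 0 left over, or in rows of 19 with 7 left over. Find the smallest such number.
M = 5 × 19 = 95. M₁ = 19, y₁ ≡ 4 (mod 5). M₂ = 5, y₂ ≡ 4 (mod 19). k = 0×19×4 + 7×5×4 ≡ 45 (mod 95). The smallest positive such number is 45.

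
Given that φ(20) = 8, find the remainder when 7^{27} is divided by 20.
By Euler: 7^{8} ≡ 1 (mod 20) since gcd(7, 20) = 1. 27 = 3×8 + 3. So 7^{27} ≡ 7^{3} ≡ 3 (mod 20)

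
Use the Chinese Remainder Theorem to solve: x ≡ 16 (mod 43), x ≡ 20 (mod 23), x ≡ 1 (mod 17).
4574

Using the Chinese Remainder Theorem:
M = product of moduli = 16813
For equation 1: M_1 = 391, 391 ≡ 4 (mod 43), inverse of 391 mod 43 is 11 (check: 4 × 11 = 44 ≡ 1 (mod 43))
For equation 2: M_2 = 731, 731 ≡ 18 (mod 23), inverse of 731 mod 23 is 9 (check: 18 × 9 = 162 ≡ 1 (mod 23))
For equation 3: M_3 = 989, 989 ≡ 3 (mod 17), inverse of 989 mod 17 is 6 (check: 3 × 6 = 18 ≡ 1 (mod 17))
Combine: x ≡ Σ r_i×M_i×(M_i⁻¹ mod m_i) = 16×391×11 + 20×731×9 + 1×989×6 = 68816 + 131580 + 5934 = 206330
206330 mod 16813 = 4574
x ≡ 4574 (mod 16813)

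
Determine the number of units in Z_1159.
1080

Prime factorization: 1159 = 19 × 61
Using the formula φ(n) = n × Π(1 - 1/p) for each prime factor p:
φ(1159) = 1159 × (1 - 1/19) × (1 - 1/61)
φ(1159) = 1080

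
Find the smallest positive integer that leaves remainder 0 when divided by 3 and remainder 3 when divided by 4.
M = 3 × 4 = 12. M₁ = 4, y₁ ≡ 1 (mod 3). M₂ = 3, y₂ ≡ 3 (mod 4). x = 0×4×1 + 3×3×3 ≡ 3 (mod 12). The smallest positive such number is 3.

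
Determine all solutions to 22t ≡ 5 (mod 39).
2

Since gcd(22, 39) = 1 divides 5, a solution exists.
Multiply both sides by the inverse of 22 mod 39:
  22^(-1) mod 39 = 16
  x ≡ 16 × 5 ≡ 80 ≡ 2 (mod 39)
Verification: 22 × 2 = 44 = 1 × 39 + 5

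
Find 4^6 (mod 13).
6 = 4 + 2 (binary 110). Repeated squaring mod 13: 4^1 ≡ 4; 4^2 ≡ 4² = 16 ≡ 3; 4^4 ≡ 3² = 9 ≡ 9. Multiply: 4^6 = 4^4 × 4^2 ≡ 9 × 3 (mod 13): 9 × 3 = 27 ≡ 1. So 4^6 ≡ 1 (mod 13).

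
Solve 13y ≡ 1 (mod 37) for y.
20

Using Extended Euclidean Algorithm:
gcd(13, 37) = 1
Bezout coefficients: 13 × -17 + 37 × 6 = 1
So 13 × -17 ≡ 1 (mod 37)
The inverse is -17 mod 37 = 20
Verification: 13 × 20 = 260 = 7 × 37 + 1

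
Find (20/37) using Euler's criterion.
(20/37) = 20^{18} mod 37 = -1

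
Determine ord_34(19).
Powers of 19 mod 34: 19^1≡19, 19^2≡21, 19^3≡25, 19^4≡33, 19^5≡15, 19^6≡13, 19^7≡9, 19^8≡1. Order = 8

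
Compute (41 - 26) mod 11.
4

(41 - 26) = 15
15 mod 11 = 4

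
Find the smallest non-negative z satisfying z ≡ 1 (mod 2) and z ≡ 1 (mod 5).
M = 2 × 5 = 10. M₁ = 5, y₁ ≡ 1 (mod 2). M₂ = 2, y₂ ≡ 3 (mod 5). z = 1×5×1 + 1×2×3 ≡ 1 (mod 10)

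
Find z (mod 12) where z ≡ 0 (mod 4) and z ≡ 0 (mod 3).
M = 4 × 3 = 12. M₁ = 3, y₁ ≡ 3 (mod 4). M₂ = 4, y₂ ≡ 1 (mod 3). z = 0×3×3 + 0×4×1 ≡ 0 (mod 12)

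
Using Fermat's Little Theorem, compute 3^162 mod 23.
By Fermat: 3^{22} ≡ 1 (mod 23). 162 = 7×22 + 8. So 3^{162} ≡ 3^{8} ≡ 6 (mod 23)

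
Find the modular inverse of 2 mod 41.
2^(-1) ≡ 21 (mod 41). Verification: 2 × 21 = 42 ≡ 1 (mod 41)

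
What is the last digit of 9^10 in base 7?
9 ≡ 2 (mod 7). 10 = 8 + 2 (binary 1010). Repeated squaring mod 7: 2^1 ≡ 2; 2^2 ≡ 2² = 4 ≡ 4; 2^4 ≡ 4² = 16 ≡ 2; 2^8 ≡ 2² = 4 ≡ 4. Multiply: 9^10 ≡ 2^8 × 2^2 ≡ 4 × 4 (mod 7): 4 × 4 = 16 ≡ 2. So 9^10 ≡ 2 (mod 7).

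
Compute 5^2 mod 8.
2 = 2 (binary 10). Repeated squaring mod 8: 5^1 ≡ 5; 5^2 ≡ 5² = 25 ≡ 1. So 5^2 ≡ 1 (mod 8).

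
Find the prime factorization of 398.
2 × 199

Divide by primes starting from smallest:
398 ÷ 2 = 199
199 ÷ 199 = 1

398 = 2 × 199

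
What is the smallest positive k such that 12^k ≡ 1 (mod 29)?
Powers of 12 mod 29: 12^1≡12, 12^2≡28, 12^3≡17, 12^4≡1. Order = 4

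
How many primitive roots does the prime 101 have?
Number of primitive roots mod 101 = φ(100) = 40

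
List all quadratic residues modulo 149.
QRs mod 149: {1, 4, 5, 6, 7, 9, 16, 17, 19, 20, 22, 24, 25, 26, 28, 29, 30, 31, 33, 35, 36, 37, 39, 42, 45, 46, 47, 49, 53, 54, 61, 63, 64, 67, 68, 69, 73, 76, 80, 81, 82, 85, 86, 88, 95, 96, 100, 102, 103, 104, 107, 110, 112, 113, 114, 116, 118, 119, 120, 121, 123, 124, 125, 127, 129, 130, 132, 133, 140, 142, 143, 144, 145, 148}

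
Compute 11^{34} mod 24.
1

Using successive squaring:
Binary expansion of 34: 100010
Powers of 11 mod 24 (each is the square of the previous):
  11^1 ≡ 11 (mod 24)
  11^2 ≡ 11² = 121 ≡ 1 (mod 24)
  11^4 ≡ 1² = 1 ≡ 1 (mod 24)
  11^8 ≡ 1² = 1 ≡ 1 (mod 24)
  11^16 ≡ 1² = 1 ≡ 1 (mod 24)
  11^32 ≡ 1² = 1 ≡ 1 (mod 24)
34 = 32 + 2, so 11^34 = 11^32 × 11^2 ≡ 1 × 1 (mod 24)
Multiplying step by step:
  1 × 1 = 1 ≡ 1 (mod 24)
Result: 11^34 ≡ 1 (mod 24)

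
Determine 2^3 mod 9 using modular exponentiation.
3 = 2 + 1 (binary 11). Repeated squaring mod 9: 2^1 ≡ 2; 2^2 ≡ 2² = 4 ≡ 4. Multiply: 2^3 = 2^2 × 2^1 ≡ 4 × 2 (mod 9): 4 × 2 = 8 ≡ 8. So 2^3 ≡ 8 (mod 9).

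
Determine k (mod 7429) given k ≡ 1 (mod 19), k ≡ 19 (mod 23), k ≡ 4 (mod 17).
4067

Using the Chinese Remainder Theorem:
M = product of moduli = 7429
For equation 1: M_1 = 391, 391 ≡ 11 (mod 19), inverse of 391 mod 19 is 7 (check: 11 × 7 = 77 ≡ 1 (mod 19))
For equation 2: M_2 = 323, 323 ≡ 1 (mod 23), inverse of 323 mod 23 is 1 (check: 1 × 1 = 1 ≡ 1 (mod 23))
For equation 3: M_3 = 437, 437 ≡ 12 (mod 17), inverse of 437 mod 17 is 10 (check: 12 × 10 = 120 ≡ 1 (mod 17))
Combine: k ≡ Σ r_i×M_i×(M_i⁻¹ mod m_i) = 1×391×7 + 19×323×1 + 4×437×10 = 2737 + 6137 + 17480 = 26354
26354 mod 7429 = 4067
k ≡ 4067 (mod 7429)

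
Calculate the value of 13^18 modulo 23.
Using repeated squaring. 18 = 16 + 2 (binary 10010). Repeated squaring mod 23: 13^1 ≡ 13; 13^2 ≡ 13² = 169 ≡ 8; 13^4 ≡ 8² = 64 ≡ 18; 13^8 ≡ 18² = 324 ≡ 2; 13^16 ≡ 2² = 4 ≡ 4. Multiply: 13^18 = 13^16 × 13^2 ≡ 4 × 8 (mod 23): 4 × 8 = 32 ≡ 9. So 13^18 ≡ 9 (mod 23).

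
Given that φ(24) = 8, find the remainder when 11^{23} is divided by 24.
By Euler: 11^{8} ≡ 1 (mod 24) since gcd(11, 24) = 1. 23 = 2×8 + 7. So 11^{23} ≡ 11^{7} ≡ 11 (mod 24)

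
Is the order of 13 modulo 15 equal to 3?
No, the actual order is 4, not 3.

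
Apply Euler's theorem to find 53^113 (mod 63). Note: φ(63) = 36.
By Euler: 53^{36} ≡ 1 (mod 63) since gcd(53, 63) = 1. 113 = 3×36 + 5. So 53^{113} ≡ 53^{5} ≡ 44 (mod 63)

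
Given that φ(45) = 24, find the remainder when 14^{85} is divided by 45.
By Euler: 14^{24} ≡ 1 (mod 45) since gcd(14, 45) = 1. 85 = 3×24 + 13. So 14^{85} ≡ 14^{13} ≡ 14 (mod 45)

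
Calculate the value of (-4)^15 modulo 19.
Using repeated squaring. (-4) ≡ 15 (mod 19). 15 = 8 + 4 + 2 + 1 (binary 1111). Repeated squaring mod 19: 15^1 ≡ 15; 15^2 ≡ 15² = 225 ≡ 16; 15^4 ≡ 16² = 256 ≡ 9; 15^8 ≡ 9² = 81 ≡ 5. Multiply: (-4)^15 ≡ 15^8 × 15^4 × 15^2 × 15^1 ≡ 5 × 9 × 16 × 15 (mod 19): 5 × 9 = 45 ≡ 7; 7 × 16 = 112 ≡ 17; 17 × 15 = 255 ≡ 8. So (-4)^15 ≡ 8 (mod 19).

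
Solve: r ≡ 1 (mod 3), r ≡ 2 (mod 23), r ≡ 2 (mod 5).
M = 3 × 23 × 5 = 345. M₁ = 115, y₁ ≡ 1 (mod 3). M₂ = 15, y₂ ≡ 20 (mod 23). M₃ = 69, y₃ ≡ 4 (mod 5). r = 1×115×1 + 2×15×20 + 2×69×4 ≡ 232 (mod 345)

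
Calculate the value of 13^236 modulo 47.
Using Fermat: 13^{46} ≡ 1 (mod 47). 236 ≡ 6 (mod 46). So 13^{236} ≡ 13^{6} ≡ 3 (mod 47)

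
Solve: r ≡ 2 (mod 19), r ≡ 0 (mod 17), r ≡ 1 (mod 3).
M = 19 × 17 × 3 = 969. M₁ = 51, y₁ ≡ 3 (mod 19). M₂ = 57, y₂ ≡ 3 (mod 17). M₃ = 323, y₃ ≡ 2 (mod 3). r = 2×51×3 + 0×57×3 + 1×323×2 ≡ 952 (mod 969)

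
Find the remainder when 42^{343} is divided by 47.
By Fermat: 42^{46} ≡ 1 (mod 47). 343 = 7×46 + 21. So 42^{343} ≡ 42^{21} ≡ 32 (mod 47)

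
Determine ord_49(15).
Powers of 15 mod 49: 15^1≡15, 15^2≡29, 15^3≡43, 15^4≡8, 15^5≡22, 15^6≡36, 15^7≡1. Order = 7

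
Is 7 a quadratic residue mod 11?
By Euler's criterion: 7^{5} ≡ 10 (mod 11). Since this equals -1 (≡ 10), 7 is not a QR.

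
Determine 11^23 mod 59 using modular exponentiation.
Using repeated squaring. 23 = 16 + 4 + 2 + 1 (binary 10111). Repeated squaring mod 59: 11^1 ≡ 11; 11^2 ≡ 11² = 121 ≡ 3; 11^4 ≡ 3² = 9 ≡ 9; 11^8 ≡ 9² = 81 ≡ 22; 11^16 ≡ 22² = 484 ≡ 12. Multiply: 11^23 = 11^16 × 11^4 × 11^2 × 11^1 ≡ 12 × 9 × 3 × 11 (mod 59): 12 × 9 = 108 ≡ 49; 49 × 3 = 147 ≡ 29; 29 × 11 = 319 ≡ 24. So 11^23 ≡ 24 (mod 59).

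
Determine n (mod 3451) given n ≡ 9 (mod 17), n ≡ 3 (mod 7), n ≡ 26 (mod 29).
1998

Using the Chinese Remainder Theorem:
M = product of moduli = 3451
For equation 1: M_1 = 203, 203 ≡ 16 (mod 17), inverse of 203 mod 17 is 16 (check: 16 × 16 = 256 ≡ 1 (mod 17))
For equation 2: M_2 = 493, 493 ≡ 3 (mod 7), inverse of 493 mod 7 is 5 (check: 3 × 5 = 15 ≡ 1 (mod 7))
For equation 3: M_3 = 119, 119 ≡ 3 (mod 29), inverse of 119 mod 29 is 10 (check: 3 × 10 = 30 ≡ 1 (mod 29))
Combine: n ≡ Σ r_i×M_i×(M_i⁻¹ mod m_i) = 9×203×16 + 3×493×5 + 26×119×10 = 29232 + 7395 + 30940 = 67567
67567 mod 3451 = 1998
n ≡ 1998 (mod 3451)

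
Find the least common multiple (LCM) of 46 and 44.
1012

First find GCD(46, 44) using the Euclidean algorithm:
46 = 1 × 44 + 2
44 = 22 × 2 + 0
GCD(46, 44) = 2

LCM formula: LCM(a, b) = (a × b) / GCD(a, b)
LCM(46, 44) = (46 × 44) / 2
LCM(46, 44) = 2024 / 2
LCM(46, 44) = 1012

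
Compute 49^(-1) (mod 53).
13

Using Extended Euclidean Algorithm:
gcd(49, 53) = 1
Bezout coefficients: 49 × 13 + 53 × -12 = 1
So 49 × 13 ≡ 1 (mod 53)
The inverse is 13 mod 53 = 13
Verification: 49 × 13 = 637 = 12 × 53 + 1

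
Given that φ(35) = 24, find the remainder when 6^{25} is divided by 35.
By Euler: 6^{24} ≡ 1 (mod 35) since gcd(6, 35) = 1. 25 = 1×24 + 1. So 6^{25} ≡ 6^{1} ≡ 6 (mod 35)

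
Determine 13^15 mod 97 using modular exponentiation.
Using repeated squaring. 15 = 8 + 4 + 2 + 1 (binary 1111). Repeated squaring mod 97: 13^1 ≡ 13; 13^2 ≡ 13² = 169 ≡ 72; 13^4 ≡ 72² = 5184 ≡ 43; 13^8 ≡ 43² = 1849 ≡ 6. Multiply: 13^15 = 13^8 × 13^4 × 13^2 × 13^1 ≡ 6 × 43 × 72 × 13 (mod 97): 6 × 43 = 258 ≡ 64; 64 × 72 = 4608 ≡ 49; 49 × 13 = 637 ≡ 55. So 13^15 ≡ 55 (mod 97).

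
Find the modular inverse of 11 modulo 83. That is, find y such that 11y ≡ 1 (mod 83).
68

Using Extended Euclidean Algorithm:
gcd(11, 83) = 1
Bezout coefficients: 11 × -15 + 83 × 2 = 1
So 11 × -15 ≡ 1 (mod 83)
The inverse is -15 mod 83 = 68
Verification: 11 × 68 = 748 = 9 × 83 + 1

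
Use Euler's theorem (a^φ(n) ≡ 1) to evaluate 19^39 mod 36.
By Euler: 19^{12} ≡ 1 (mod 36) since gcd(19, 36) = 1. 39 = 3×12 + 3. So 19^{39} ≡ 19^{3} ≡ 19 (mod 36)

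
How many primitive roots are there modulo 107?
Number of primitive roots mod 107 = φ(106) = 52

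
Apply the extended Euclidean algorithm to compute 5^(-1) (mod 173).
Extended GCD: 5(-69) + 173(2) = 1. So 5^(-1) ≡ 104 ≡ 104 (mod 173). Verify: 5 × 104 = 520 ≡ 1 (mod 173)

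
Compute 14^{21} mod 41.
27

Using successive squaring:
Binary expansion of 21: 10101
Powers of 14 mod 41 (each is the square of the previous):
  14^1 ≡ 14 (mod 41)
  14^2 ≡ 14² = 196 ≡ 32 (mod 41)
  14^4 ≡ 32² = 1024 ≡ 40 (mod 41)
  14^8 ≡ 40² = 1600 ≡ 1 (mod 41)
  14^16 ≡ 1² = 1 ≡ 1 (mod 41)
21 = 16 + 4 + 1, so 14^21 = 14^16 × 14^4 × 14^1 ≡ 1 × 40 × 14 (mod 41)
Multiplying step by step:
  1 × 40 = 40 ≡ 40 (mod 41)
  40 × 14 = 560 ≡ 27 (mod 41)
Result: 14^21 ≡ 27 (mod 41)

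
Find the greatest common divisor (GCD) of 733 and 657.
1

Using the Euclidean algorithm:
733 = 1 × 657 + 76
657 = 8 × 76 + 49
76 = 1 × 49 + 27
49 = 1 × 27 + 22
27 = 1 × 22 + 5
22 = 4 × 5 + 2
5 = 2 × 2 + 1
2 = 2 × 1 + 0

GCD(733, 657) = 1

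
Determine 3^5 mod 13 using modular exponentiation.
5 = 4 + 1 (binary 101). Repeated squaring mod 13: 3^1 ≡ 3; 3^2 ≡ 3² = 9 ≡ 9; 3^4 ≡ 9² = 81 ≡ 3. Multiply: 3^5 = 3^4 × 3^1 ≡ 3 × 3 (mod 13): 3 × 3 = 9 ≡ 9. So 3^5 ≡ 9 (mod 13).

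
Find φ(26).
12

Prime factorization: 26 = 2 × 13
Using the formula φ(n) = n × Π(1 - 1/p) for each prime factor p:
φ(26) = 26 × (1 - 1/2) × (1 - 1/13)
φ(26) = 12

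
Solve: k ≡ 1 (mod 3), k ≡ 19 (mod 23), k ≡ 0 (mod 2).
M = 3 × 23 × 2 = 138. M₁ = 46, y₁ ≡ 1 (mod 3). M₂ = 6, y₂ ≡ 4 (mod 23). M₃ = 69, y₃ ≡ 1 (mod 2). k = 1×46×1 + 19×6×4 + 0×69×1 ≡ 88 (mod 138)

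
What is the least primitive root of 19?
2

A primitive root g modulo p has order p-1 = 18
Prime divisors of 18: [2, 3]
g is a primitive root iff g^(18/q) ≢ 1 (mod 19) for each prime divisor q
Testing small values:
  g = 2: 2^9 ≡ 18, 2^6 ≡ 7 (mod 19) → none is 1, primitive root!
The smallest primitive root is 2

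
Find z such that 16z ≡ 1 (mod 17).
16^(-1) ≡ 16 (mod 17). Verification: 16 × 16 = 256 ≡ 1 (mod 17)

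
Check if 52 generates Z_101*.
p - 1 = 100 has prime divisors 2, 5. Check 52^(100/q) mod 101 for each: 52^(100/2) = 52^50 ≡ 1, 52^(100/5) = 52^20 ≡ 87 (mod 101). Since 52^50 ≡ 1 (mod 101), the order of 52 divides 50 (in fact the order is 25) ≠ 100, so it is not a primitive root.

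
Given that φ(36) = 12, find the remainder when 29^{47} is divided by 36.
By Euler: 29^{12} ≡ 1 (mod 36) since gcd(29, 36) = 1. 47 = 3×12 + 11. So 29^{47} ≡ 29^{11} ≡ 5 (mod 36)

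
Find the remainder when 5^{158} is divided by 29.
By Fermat: 5^{28} ≡ 1 (mod 29). 158 = 5×28 + 18. So 5^{158} ≡ 5^{18} ≡ 16 (mod 29)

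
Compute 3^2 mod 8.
2 = 2 (binary 10). Repeated squaring mod 8: 3^1 ≡ 3; 3^2 ≡ 3² = 9 ≡ 1. So 3^2 ≡ 1 (mod 8).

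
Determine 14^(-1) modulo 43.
14^(-1) ≡ 40 (mod 43). Verification: 14 × 40 = 560 ≡ 1 (mod 43)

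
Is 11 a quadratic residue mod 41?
By Euler's criterion: 11^{20} ≡ 40 (mod 41). Since this equals -1 (≡ 40), 11 is not a QR.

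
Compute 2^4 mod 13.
4 = 4 (binary 100). Repeated squaring mod 13: 2^1 ≡ 2; 2^2 ≡ 2² = 4 ≡ 4; 2^4 ≡ 4² = 16 ≡ 3. So 2^4 ≡ 3 (mod 13).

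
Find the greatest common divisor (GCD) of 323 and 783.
1

Using the Euclidean algorithm:
323 = 0 × 783 + 323
783 = 2 × 323 + 137
323 = 2 × 137 + 49
137 = 2 × 49 + 39
49 = 1 × 39 + 10
39 = 3 × 10 + 9
10 = 1 × 9 + 1
9 = 9 × 1 + 0

GCD(323, 783) = 1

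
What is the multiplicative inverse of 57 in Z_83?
57^(-1) ≡ 67 (mod 83). Verification: 57 × 67 = 3819 ≡ 1 (mod 83)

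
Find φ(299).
264

Prime factorization: 299 = 13 × 23
Using the formula φ(n) = n × Π(1 - 1/p) for each prime factor p:
φ(299) = 299 × (1 - 1/13) × (1 - 1/23)
φ(299) = 264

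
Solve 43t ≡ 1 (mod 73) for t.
17

Using Extended Euclidean Algorithm:
gcd(43, 73) = 1
Bezout coefficients: 43 × 17 + 73 × -10 = 1
So 43 × 17 ≡ 1 (mod 73)
The inverse is 17 mod 73 = 17
Verification: 43 × 17 = 731 = 10 × 73 + 1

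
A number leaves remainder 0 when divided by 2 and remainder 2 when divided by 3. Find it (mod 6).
M = 2 × 3 = 6. M₁ = 3, y₁ ≡ 1 (mod 2). M₂ = 2, y₂ ≡ 2 (mod 3). z = 0×3×1 + 2×2×2 ≡ 2 (mod 6)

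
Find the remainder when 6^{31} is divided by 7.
By Fermat: 6^{6} ≡ 1 (mod 7). 31 = 5×6 + 1. So 6^{31} ≡ 6^{1} ≡ 6 (mod 7)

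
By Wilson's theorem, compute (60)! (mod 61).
By Wilson's theorem, (60)! ≡ -1 ≡ 60 (mod 61)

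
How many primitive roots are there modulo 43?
12

The number of primitive roots modulo p is φ(p-1) = φ(42)
φ(42) = 12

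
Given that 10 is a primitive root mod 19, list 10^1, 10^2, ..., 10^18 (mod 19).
g^1, g^2, ..., g^{18} mod 19: {10, 5, 12, 6, 3, 11, 15, 17, 18, 9, 14, 7, 13, 16, 8, 4, 2, 1}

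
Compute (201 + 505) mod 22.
2

(201 + 505) = 706
706 mod 22 = 2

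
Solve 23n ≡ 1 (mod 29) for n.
24

Using Extended Euclidean Algorithm:
gcd(23, 29) = 1
Bezout coefficients: 23 × -5 + 29 × 4 = 1
So 23 × -5 ≡ 1 (mod 29)
The inverse is -5 mod 29 = 24
Verification: 23 × 24 = 552 = 19 × 29 + 1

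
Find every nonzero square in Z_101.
QRs mod 101: {1, 4, 5, 6, 9, 13, 14, 16, 17, 19, 20, 21, 22, 23, 24, 25, 30, 31, 33, 36, 37, 43, 45, 47, 49, 52, 54, 56, 58, 64, 65, 68, 70, 71, 76, 77, 78, 79, 80, 81, 82, 84, 85, 87, 88, 92, 95, 96, 97, 100}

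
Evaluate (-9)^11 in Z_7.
Using Fermat: (-9)^{6} ≡ 1 (mod 7). 11 ≡ 5 (mod 6). So (-9)^{11} ≡ (-9)^{5} ≡ 3 (mod 7)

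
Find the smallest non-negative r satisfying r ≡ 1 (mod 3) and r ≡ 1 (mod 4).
M = 3 × 4 = 12. M₁ = 4, y₁ ≡ 1 (mod 3). M₂ = 3, y₂ ≡ 3 (mod 4). r = 1×4×1 + 1×3×3 ≡ 1 (mod 12)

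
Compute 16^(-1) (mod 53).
10

Using Extended Euclidean Algorithm:
gcd(16, 53) = 1
Bezout coefficients: 16 × 10 + 53 × -3 = 1
So 16 × 10 ≡ 1 (mod 53)
The inverse is 10 mod 53 = 10
Verification: 16 × 10 = 160 = 3 × 53 + 1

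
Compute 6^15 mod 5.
Using Fermat: 6^{4} ≡ 1 (mod 5). 15 ≡ 3 (mod 4). So 6^{15} ≡ 6^{3} ≡ 1 (mod 5)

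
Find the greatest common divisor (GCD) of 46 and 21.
1

Using the Euclidean algorithm:
46 = 2 × 21 + 4
21 = 5 × 4 + 1
4 = 4 × 1 + 0

GCD(46, 21) = 1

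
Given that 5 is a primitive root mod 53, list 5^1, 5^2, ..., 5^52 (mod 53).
g^1, g^2, ..., g^{52} mod 53: {5, 25, 19, 42, 51, 43, 3, 15, 22, 4, 20, 47, 23, 9, 45, 13, 12, 7, 35, 16, 27, 29, 39, 36, 21, 52, 48, 28, 34, 11, 2, 10, 50, 38, 31, 49, 33, 6, 30, 44, 8, 40, 41, 46, 18, 37, 26, 24, 14, 17, 32, 1}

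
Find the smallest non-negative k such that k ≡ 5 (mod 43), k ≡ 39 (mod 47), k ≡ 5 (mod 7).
8734

Using the Chinese Remainder Theorem:
M = product of moduli = 14147
For equation 1: M_1 = 329, 329 ≡ 28 (mod 43), inverse of 329 mod 43 is 20 (check: 28 × 20 = 560 ≡ 1 (mod 43))
For equation 2: M_2 = 301, 301 ≡ 19 (mod 47), inverse of 301 mod 47 is 5 (check: 19 × 5 = 95 ≡ 1 (mod 47))
For equation 3: M_3 = 2021, 2021 ≡ 5 (mod 7), inverse of 2021 mod 7 is 3 (check: 5 × 3 = 15 ≡ 1 (mod 7))
Combine: k ≡ Σ r_i×M_i×(M_i⁻¹ mod m_i) = 5×329×20 + 39×301×5 + 5×2021×3 = 32900 + 58695 + 30315 = 121910
121910 mod 14147 = 8734
k ≡ 8734 (mod 14147)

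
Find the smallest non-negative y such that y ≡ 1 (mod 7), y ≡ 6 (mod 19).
120

Using the Chinese Remainder Theorem:
M = product of moduli = 133
For equation 1: M_1 = 19, 19 ≡ 5 (mod 7), inverse of 19 mod 7 is 3 (check: 5 × 3 = 15 ≡ 1 (mod 7))
For equation 2: M_2 = 7, 7 ≡ 7 (mod 19), inverse of 7 mod 19 is 11 (check: 7 × 11 = 77 ≡ 1 (mod 19))
Combine: y ≡ Σ r_i×M_i×(M_i⁻¹ mod m_i) = 1×19×3 + 6×7×11 = 57 + 462 = 519
519 mod 133 = 120
y ≡ 120 (mod 133)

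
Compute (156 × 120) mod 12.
0

(156 × 120) = 18720
18720 mod 12 = 0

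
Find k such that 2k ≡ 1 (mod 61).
2^(-1) ≡ 31 (mod 61). Verification: 2 × 31 = 62 ≡ 1 (mod 61)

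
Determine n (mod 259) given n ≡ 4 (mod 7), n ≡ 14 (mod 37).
88

Using the Chinese Remainder Theorem:
M = product of moduli = 259
For equation 1: M_1 = 37, 37 ≡ 2 (mod 7), inverse of 37 mod 7 is 4 (check: 2 × 4 = 8 ≡ 1 (mod 7))
For equation 2: M_2 = 7, 7 ≡ 7 (mod 37), inverse of 7 mod 37 is 16 (check: 7 × 16 = 112 ≡ 1 (mod 37))
Combine: n ≡ Σ r_i×M_i×(M_i⁻¹ mod m_i) = 4×37×4 + 14×7×16 = 592 + 1568 = 2160
2160 mod 259 = 88
n ≡ 88 (mod 259)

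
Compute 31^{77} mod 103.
22

Using successive squaring:
Binary expansion of 77: 1001101
Powers of 31 mod 103 (each is the square of the previous):
  31^1 ≡ 31 (mod 103)
  31^2 ≡ 31² = 961 ≡ 34 (mod 103)
  31^4 ≡ 34² = 1156 ≡ 23 (mod 103)
  31^8 ≡ 23² = 529 ≡ 14 (mod 103)
  31^16 ≡ 14² = 196 ≡ 93 (mod 103)
  31^32 ≡ 93² = 8649 ≡ 100 (mod 103)
  31^64 ≡ 100² = 10000 ≡ 9 (mod 103)
77 = 64 + 8 + 4 + 1, so 31^77 = 31^64 × 31^8 × 31^4 × 31^1 ≡ 9 × 14 × 23 × 31 (mod 103)
Multiplying step by step:
  9 × 14 = 126 ≡ 23 (mod 103)
  23 × 23 = 529 ≡ 14 (mod 103)
  14 × 31 = 434 ≡ 22 (mod 103)
Result: 31^77 ≡ 22 (mod 103)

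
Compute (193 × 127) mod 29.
6

(193 × 127) = 24511
24511 mod 29 = 6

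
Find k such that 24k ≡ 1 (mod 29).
24^(-1) ≡ 23 (mod 29). Verification: 24 × 23 = 552 ≡ 1 (mod 29)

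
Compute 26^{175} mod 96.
32

Using successive squaring:
Binary expansion of 175: 10101111
Powers of 26 mod 96 (each is the square of the previous):
  26^1 ≡ 26 (mod 96)
  26^2 ≡ 26² = 676 ≡ 4 (mod 96)
  26^4 ≡ 4² = 16 ≡ 16 (mod 96)
  26^8 ≡ 16² = 256 ≡ 64 (mod 96)
  26^16 ≡ 64² = 4096 ≡ 64 (mod 96)
  26^32 ≡ 64² = 4096 ≡ 64 (mod 96)
  26^64 ≡ 64² = 4096 ≡ 64 (mod 96)
  26^128 ≡ 64² = 4096 ≡ 64 (mod 96)
175 = 128 + 32 + 8 + 4 + 2 + 1, so 26^175 = 26^128 × 26^32 × 26^8 × 26^4 × 26^2 × 26^1 ≡ 64 × 64 × 64 × 16 × 4 × 26 (mod 96)
Multiplying step by step:
  64 × 64 = 4096 ≡ 64 (mod 96)
  64 × 64 = 4096 ≡ 64 (mod 96)
  64 × 16 = 1024 ≡ 64 (mod 96)
  64 × 4 = 256 ≡ 64 (mod 96)
  64 × 26 = 1664 ≡ 32 (mod 96)
Result: 26^175 ≡ 32 (mod 96)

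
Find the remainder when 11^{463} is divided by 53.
By Fermat: 11^{52} ≡ 1 (mod 53). 463 = 8×52 + 47. So 11^{463} ≡ 11^{47} ≡ 43 (mod 53)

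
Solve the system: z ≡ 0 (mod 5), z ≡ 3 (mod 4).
M = 5 × 4 = 20. M₁ = 4, y₁ ≡ 4 (mod 5). M₂ = 5, y₂ ≡ 1 (mod 4). z = 0×4×4 + 3×5×1 ≡ 15 (mod 20)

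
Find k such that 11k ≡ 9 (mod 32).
27

Since gcd(11, 32) = 1 divides 9, a solution exists.
Multiply both sides by the inverse of 11 mod 32:
  11^(-1) mod 32 = 3
  x ≡ 3 × 9 ≡ 27 ≡ 27 (mod 32)
Verification: 11 × 27 = 297 = 9 × 32 + 9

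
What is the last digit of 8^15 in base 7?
Using Fermat: 8^{6} ≡ 1 (mod 7). 15 ≡ 3 (mod 6). So 8^{15} ≡ 8^{3} ≡ 1 (mod 7)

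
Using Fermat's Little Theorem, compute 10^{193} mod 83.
12

By Fermat's Little Theorem, a^(p-1) ≡ 1 (mod p) for prime p and gcd(a, p) = 1
Here p = 83, so 10^82 ≡ 1 (mod 83)
We can reduce the exponent: 193 mod 82 = 29
So 10^193 ≡ 10^29 (mod 83)
Computing: 10^29 mod 83 = 12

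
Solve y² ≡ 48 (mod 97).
The square roots of 48 mod 97 are 57 and 40. Verify: 57² = 3249 ≡ 48 (mod 97)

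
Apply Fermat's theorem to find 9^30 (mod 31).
By Fermat's Little Theorem, 9^{30} ≡ 1 (mod 31) since 31 is prime and gcd(9, 31) = 1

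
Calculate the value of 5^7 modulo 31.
7 = 4 + 2 + 1 (binary 111). Repeated squaring mod 31: 5^1 ≡ 5; 5^2 ≡ 5² = 25 ≡ 25; 5^4 ≡ 25² = 625 ≡ 5. Multiply: 5^7 = 5^4 × 5^2 × 5^1 ≡ 5 × 25 × 5 (mod 31): 5 × 25 = 125 ≡ 1; 1 × 5 = 5 ≡ 5. So 5^7 ≡ 5 (mod 31).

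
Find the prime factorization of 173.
173

Divide by primes starting from smallest:
173 ÷ 173 = 1

173 = 173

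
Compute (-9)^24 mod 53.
Using repeated squaring. (-9) ≡ 44 (mod 53). 24 = 16 + 8 (binary 11000). Repeated squaring mod 53: 44^1 ≡ 44; 44^2 ≡ 44² = 1936 ≡ 28; 44^4 ≡ 28² = 784 ≡ 42; 44^8 ≡ 42² = 1764 ≡ 15; 44^16 ≡ 15² = 225 ≡ 13. Multiply: (-9)^24 ≡ 44^16 × 44^8 ≡ 13 × 15 (mod 53): 13 × 15 = 195 ≡ 36. So (-9)^24 ≡ 36 (mod 53).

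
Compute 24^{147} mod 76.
68

Using successive squaring:
Binary expansion of 147: 10010011
Powers of 24 mod 76 (each is the square of the previous):
  24^1 ≡ 24 (mod 76)
  24^2 ≡ 24² = 576 ≡ 44 (mod 76)
  24^4 ≡ 44² = 1936 ≡ 36 (mod 76)
  24^8 ≡ 36² = 1296 ≡ 4 (mod 76)
  24^16 ≡ 4² = 16 ≡ 16 (mod 76)
  24^32 ≡ 16² = 256 ≡ 28 (mod 76)
  24^64 ≡ 28² = 784 ≡ 24 (mod 76)
  24^128 ≡ 24² = 576 ≡ 44 (mod 76)
147 = 128 + 16 + 2 + 1, so 24^147 = 24^128 × 24^16 × 24^2 × 24^1 ≡ 44 × 16 × 44 × 24 (mod 76)
Multiplying step by step:
  44 × 16 = 704 ≡ 20 (mod 76)
  20 × 44 = 880 ≡ 44 (mod 76)
  44 × 24 = 1056 ≡ 68 (mod 76)
Result: 24^147 ≡ 68 (mod 76)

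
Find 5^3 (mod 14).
3 = 2 + 1 (binary 11). Repeated squaring mod 14: 5^1 ≡ 5; 5^2 ≡ 5² = 25 ≡ 11. Multiply: 5^3 = 5^2 × 5^1 ≡ 11 × 5 (mod 14): 11 × 5 = 55 ≡ 13. So 5^3 ≡ 13 (mod 14).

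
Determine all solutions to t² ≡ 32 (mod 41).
The square roots of 32 mod 41 are 14 and 27. Verify: 14² = 196 ≡ 32 (mod 41)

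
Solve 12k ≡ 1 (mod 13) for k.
12

Using Extended Euclidean Algorithm:
gcd(12, 13) = 1
Bezout coefficients: 12 × -1 + 13 × 1 = 1
So 12 × -1 ≡ 1 (mod 13)
The inverse is -1 mod 13 = 12
Verification: 12 × 12 = 144 = 11 × 13 + 1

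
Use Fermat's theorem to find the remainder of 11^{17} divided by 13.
7

By Fermat's Little Theorem, a^(p-1) ≡ 1 (mod p) for prime p and gcd(a, p) = 1
Here p = 13, so 11^12 ≡ 1 (mod 13)
We can reduce the exponent: 17 mod 12 = 5
So 11^17 ≡ 11^5 (mod 13)
Computing: 11^5 mod 13 = 7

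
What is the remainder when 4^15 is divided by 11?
Using Fermat: 4^{10} ≡ 1 (mod 11). 15 ≡ 5 (mod 10). So 4^{15} ≡ 4^{5} ≡ 1 (mod 11)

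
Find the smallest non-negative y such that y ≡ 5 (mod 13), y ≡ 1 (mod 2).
5

Using the Chinese Remainder Theorem:
M = product of moduli = 26
For equation 1: M_1 = 2, 2 ≡ 2 (mod 13), inverse of 2 mod 13 is 7 (check: 2 × 7 = 14 ≡ 1 (mod 13))
For equation 2: M_2 = 13, 13 ≡ 1 (mod 2), inverse of 13 mod 2 is 1 (check: 1 × 1 = 1 ≡ 1 (mod 2))
Combine: y ≡ Σ r_i×M_i×(M_i⁻¹ mod m_i) = 5×2×7 + 1×13×1 = 70 + 13 = 83
83 mod 26 = 5
y ≡ 5 (mod 26)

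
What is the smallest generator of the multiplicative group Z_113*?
p - 1 = 112 has prime divisors 2, 7. h is a primitive root mod 113 iff h^(112/q) ≢ 1 (mod 113) for each such q.
h = 2: 2^56 ≡ 1, 2^16 ≡ 109 (mod 113); 2^56 ≡ 1, so not a primitive root.
h = 3: 3^56 ≡ 112, 3^16 ≡ 49 (mod 113); none is 1, so 3 has order 112 and is a primitive root.
The smallest primitive root mod 113 is g = 3.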